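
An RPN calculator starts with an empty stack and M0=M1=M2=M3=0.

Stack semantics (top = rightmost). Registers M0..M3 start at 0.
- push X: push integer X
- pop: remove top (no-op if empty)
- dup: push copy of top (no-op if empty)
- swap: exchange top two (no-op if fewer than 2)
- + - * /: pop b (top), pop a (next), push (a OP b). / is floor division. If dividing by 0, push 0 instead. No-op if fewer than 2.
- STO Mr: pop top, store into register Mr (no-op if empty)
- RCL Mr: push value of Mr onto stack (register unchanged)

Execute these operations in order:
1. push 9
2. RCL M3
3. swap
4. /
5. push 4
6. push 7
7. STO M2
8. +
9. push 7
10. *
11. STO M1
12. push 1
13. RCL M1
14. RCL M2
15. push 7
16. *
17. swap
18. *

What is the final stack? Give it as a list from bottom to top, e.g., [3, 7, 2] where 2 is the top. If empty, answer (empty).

Answer: [1, 1372]

Derivation:
After op 1 (push 9): stack=[9] mem=[0,0,0,0]
After op 2 (RCL M3): stack=[9,0] mem=[0,0,0,0]
After op 3 (swap): stack=[0,9] mem=[0,0,0,0]
After op 4 (/): stack=[0] mem=[0,0,0,0]
After op 5 (push 4): stack=[0,4] mem=[0,0,0,0]
After op 6 (push 7): stack=[0,4,7] mem=[0,0,0,0]
After op 7 (STO M2): stack=[0,4] mem=[0,0,7,0]
After op 8 (+): stack=[4] mem=[0,0,7,0]
After op 9 (push 7): stack=[4,7] mem=[0,0,7,0]
After op 10 (*): stack=[28] mem=[0,0,7,0]
After op 11 (STO M1): stack=[empty] mem=[0,28,7,0]
After op 12 (push 1): stack=[1] mem=[0,28,7,0]
After op 13 (RCL M1): stack=[1,28] mem=[0,28,7,0]
After op 14 (RCL M2): stack=[1,28,7] mem=[0,28,7,0]
After op 15 (push 7): stack=[1,28,7,7] mem=[0,28,7,0]
After op 16 (*): stack=[1,28,49] mem=[0,28,7,0]
After op 17 (swap): stack=[1,49,28] mem=[0,28,7,0]
After op 18 (*): stack=[1,1372] mem=[0,28,7,0]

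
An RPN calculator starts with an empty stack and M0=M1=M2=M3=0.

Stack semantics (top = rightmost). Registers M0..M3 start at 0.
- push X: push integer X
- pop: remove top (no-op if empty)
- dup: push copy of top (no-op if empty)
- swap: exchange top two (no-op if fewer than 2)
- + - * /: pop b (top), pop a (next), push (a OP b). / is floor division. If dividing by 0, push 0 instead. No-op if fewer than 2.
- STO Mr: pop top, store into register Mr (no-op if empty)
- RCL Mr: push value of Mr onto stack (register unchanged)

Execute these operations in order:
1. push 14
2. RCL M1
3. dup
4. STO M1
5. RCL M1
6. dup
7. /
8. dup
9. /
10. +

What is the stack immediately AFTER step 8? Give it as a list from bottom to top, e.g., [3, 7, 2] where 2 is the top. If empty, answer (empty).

After op 1 (push 14): stack=[14] mem=[0,0,0,0]
After op 2 (RCL M1): stack=[14,0] mem=[0,0,0,0]
After op 3 (dup): stack=[14,0,0] mem=[0,0,0,0]
After op 4 (STO M1): stack=[14,0] mem=[0,0,0,0]
After op 5 (RCL M1): stack=[14,0,0] mem=[0,0,0,0]
After op 6 (dup): stack=[14,0,0,0] mem=[0,0,0,0]
After op 7 (/): stack=[14,0,0] mem=[0,0,0,0]
After op 8 (dup): stack=[14,0,0,0] mem=[0,0,0,0]

[14, 0, 0, 0]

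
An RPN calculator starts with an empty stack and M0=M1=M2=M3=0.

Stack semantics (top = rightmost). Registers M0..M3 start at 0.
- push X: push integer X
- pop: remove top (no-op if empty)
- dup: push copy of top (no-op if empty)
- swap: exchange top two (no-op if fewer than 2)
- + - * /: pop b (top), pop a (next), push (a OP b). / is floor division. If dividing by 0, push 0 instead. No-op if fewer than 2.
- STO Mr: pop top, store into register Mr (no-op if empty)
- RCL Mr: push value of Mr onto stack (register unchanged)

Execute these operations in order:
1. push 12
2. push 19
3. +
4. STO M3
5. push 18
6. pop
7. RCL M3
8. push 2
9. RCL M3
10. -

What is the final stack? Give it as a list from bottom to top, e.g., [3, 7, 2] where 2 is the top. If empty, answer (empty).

After op 1 (push 12): stack=[12] mem=[0,0,0,0]
After op 2 (push 19): stack=[12,19] mem=[0,0,0,0]
After op 3 (+): stack=[31] mem=[0,0,0,0]
After op 4 (STO M3): stack=[empty] mem=[0,0,0,31]
After op 5 (push 18): stack=[18] mem=[0,0,0,31]
After op 6 (pop): stack=[empty] mem=[0,0,0,31]
After op 7 (RCL M3): stack=[31] mem=[0,0,0,31]
After op 8 (push 2): stack=[31,2] mem=[0,0,0,31]
After op 9 (RCL M3): stack=[31,2,31] mem=[0,0,0,31]
After op 10 (-): stack=[31,-29] mem=[0,0,0,31]

Answer: [31, -29]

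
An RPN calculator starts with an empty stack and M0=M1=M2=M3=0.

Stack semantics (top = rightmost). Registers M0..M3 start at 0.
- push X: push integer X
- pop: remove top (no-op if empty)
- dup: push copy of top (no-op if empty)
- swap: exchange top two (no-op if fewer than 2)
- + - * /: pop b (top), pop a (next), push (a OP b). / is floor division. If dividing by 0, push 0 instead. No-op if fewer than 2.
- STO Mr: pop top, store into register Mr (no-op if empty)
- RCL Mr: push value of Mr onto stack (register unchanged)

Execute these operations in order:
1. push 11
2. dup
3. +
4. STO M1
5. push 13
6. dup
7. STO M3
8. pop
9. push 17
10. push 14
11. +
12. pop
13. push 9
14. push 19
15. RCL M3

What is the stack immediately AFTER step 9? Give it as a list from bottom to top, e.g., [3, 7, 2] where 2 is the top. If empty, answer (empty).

After op 1 (push 11): stack=[11] mem=[0,0,0,0]
After op 2 (dup): stack=[11,11] mem=[0,0,0,0]
After op 3 (+): stack=[22] mem=[0,0,0,0]
After op 4 (STO M1): stack=[empty] mem=[0,22,0,0]
After op 5 (push 13): stack=[13] mem=[0,22,0,0]
After op 6 (dup): stack=[13,13] mem=[0,22,0,0]
After op 7 (STO M3): stack=[13] mem=[0,22,0,13]
After op 8 (pop): stack=[empty] mem=[0,22,0,13]
After op 9 (push 17): stack=[17] mem=[0,22,0,13]

[17]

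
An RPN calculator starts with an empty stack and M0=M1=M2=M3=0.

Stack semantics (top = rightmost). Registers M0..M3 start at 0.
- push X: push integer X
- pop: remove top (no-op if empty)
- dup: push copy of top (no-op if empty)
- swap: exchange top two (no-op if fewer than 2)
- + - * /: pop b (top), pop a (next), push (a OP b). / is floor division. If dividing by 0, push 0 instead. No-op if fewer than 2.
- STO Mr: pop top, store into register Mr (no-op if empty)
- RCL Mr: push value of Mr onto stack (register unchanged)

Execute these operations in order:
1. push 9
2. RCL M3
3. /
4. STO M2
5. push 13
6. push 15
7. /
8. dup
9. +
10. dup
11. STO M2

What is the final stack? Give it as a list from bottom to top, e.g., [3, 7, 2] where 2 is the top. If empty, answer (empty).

After op 1 (push 9): stack=[9] mem=[0,0,0,0]
After op 2 (RCL M3): stack=[9,0] mem=[0,0,0,0]
After op 3 (/): stack=[0] mem=[0,0,0,0]
After op 4 (STO M2): stack=[empty] mem=[0,0,0,0]
After op 5 (push 13): stack=[13] mem=[0,0,0,0]
After op 6 (push 15): stack=[13,15] mem=[0,0,0,0]
After op 7 (/): stack=[0] mem=[0,0,0,0]
After op 8 (dup): stack=[0,0] mem=[0,0,0,0]
After op 9 (+): stack=[0] mem=[0,0,0,0]
After op 10 (dup): stack=[0,0] mem=[0,0,0,0]
After op 11 (STO M2): stack=[0] mem=[0,0,0,0]

Answer: [0]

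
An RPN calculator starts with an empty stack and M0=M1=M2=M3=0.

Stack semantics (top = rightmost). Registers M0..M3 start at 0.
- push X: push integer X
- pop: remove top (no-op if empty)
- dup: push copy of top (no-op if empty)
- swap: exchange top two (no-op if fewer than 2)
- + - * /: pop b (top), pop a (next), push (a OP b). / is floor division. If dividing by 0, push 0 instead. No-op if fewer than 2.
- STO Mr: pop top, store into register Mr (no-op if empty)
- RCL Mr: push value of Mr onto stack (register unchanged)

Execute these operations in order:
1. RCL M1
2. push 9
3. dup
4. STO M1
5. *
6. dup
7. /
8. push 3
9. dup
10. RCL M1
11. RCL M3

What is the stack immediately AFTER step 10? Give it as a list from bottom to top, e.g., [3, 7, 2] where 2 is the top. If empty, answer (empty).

After op 1 (RCL M1): stack=[0] mem=[0,0,0,0]
After op 2 (push 9): stack=[0,9] mem=[0,0,0,0]
After op 3 (dup): stack=[0,9,9] mem=[0,0,0,0]
After op 4 (STO M1): stack=[0,9] mem=[0,9,0,0]
After op 5 (*): stack=[0] mem=[0,9,0,0]
After op 6 (dup): stack=[0,0] mem=[0,9,0,0]
After op 7 (/): stack=[0] mem=[0,9,0,0]
After op 8 (push 3): stack=[0,3] mem=[0,9,0,0]
After op 9 (dup): stack=[0,3,3] mem=[0,9,0,0]
After op 10 (RCL M1): stack=[0,3,3,9] mem=[0,9,0,0]

[0, 3, 3, 9]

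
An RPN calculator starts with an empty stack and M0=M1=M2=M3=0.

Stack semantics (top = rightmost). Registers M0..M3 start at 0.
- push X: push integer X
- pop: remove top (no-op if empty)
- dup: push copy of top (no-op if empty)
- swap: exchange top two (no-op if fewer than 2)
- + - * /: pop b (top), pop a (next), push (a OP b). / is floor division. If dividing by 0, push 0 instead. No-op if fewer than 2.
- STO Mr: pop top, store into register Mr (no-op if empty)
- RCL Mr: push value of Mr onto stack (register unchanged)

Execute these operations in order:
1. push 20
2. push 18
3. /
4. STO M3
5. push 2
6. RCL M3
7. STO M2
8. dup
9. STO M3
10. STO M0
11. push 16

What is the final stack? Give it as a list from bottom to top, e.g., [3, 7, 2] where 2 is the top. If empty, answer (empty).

After op 1 (push 20): stack=[20] mem=[0,0,0,0]
After op 2 (push 18): stack=[20,18] mem=[0,0,0,0]
After op 3 (/): stack=[1] mem=[0,0,0,0]
After op 4 (STO M3): stack=[empty] mem=[0,0,0,1]
After op 5 (push 2): stack=[2] mem=[0,0,0,1]
After op 6 (RCL M3): stack=[2,1] mem=[0,0,0,1]
After op 7 (STO M2): stack=[2] mem=[0,0,1,1]
After op 8 (dup): stack=[2,2] mem=[0,0,1,1]
After op 9 (STO M3): stack=[2] mem=[0,0,1,2]
After op 10 (STO M0): stack=[empty] mem=[2,0,1,2]
After op 11 (push 16): stack=[16] mem=[2,0,1,2]

Answer: [16]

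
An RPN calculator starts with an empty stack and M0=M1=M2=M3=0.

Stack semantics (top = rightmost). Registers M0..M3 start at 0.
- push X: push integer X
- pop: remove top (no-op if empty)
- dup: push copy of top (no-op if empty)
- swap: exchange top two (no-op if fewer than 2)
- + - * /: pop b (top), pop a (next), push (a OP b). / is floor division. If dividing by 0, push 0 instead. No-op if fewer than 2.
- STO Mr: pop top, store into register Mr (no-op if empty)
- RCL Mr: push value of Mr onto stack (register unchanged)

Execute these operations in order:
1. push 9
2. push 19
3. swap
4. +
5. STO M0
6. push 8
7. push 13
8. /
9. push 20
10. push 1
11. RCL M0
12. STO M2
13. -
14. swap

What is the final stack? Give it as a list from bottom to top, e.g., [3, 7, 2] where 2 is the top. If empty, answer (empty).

Answer: [19, 0]

Derivation:
After op 1 (push 9): stack=[9] mem=[0,0,0,0]
After op 2 (push 19): stack=[9,19] mem=[0,0,0,0]
After op 3 (swap): stack=[19,9] mem=[0,0,0,0]
After op 4 (+): stack=[28] mem=[0,0,0,0]
After op 5 (STO M0): stack=[empty] mem=[28,0,0,0]
After op 6 (push 8): stack=[8] mem=[28,0,0,0]
After op 7 (push 13): stack=[8,13] mem=[28,0,0,0]
After op 8 (/): stack=[0] mem=[28,0,0,0]
After op 9 (push 20): stack=[0,20] mem=[28,0,0,0]
After op 10 (push 1): stack=[0,20,1] mem=[28,0,0,0]
After op 11 (RCL M0): stack=[0,20,1,28] mem=[28,0,0,0]
After op 12 (STO M2): stack=[0,20,1] mem=[28,0,28,0]
After op 13 (-): stack=[0,19] mem=[28,0,28,0]
After op 14 (swap): stack=[19,0] mem=[28,0,28,0]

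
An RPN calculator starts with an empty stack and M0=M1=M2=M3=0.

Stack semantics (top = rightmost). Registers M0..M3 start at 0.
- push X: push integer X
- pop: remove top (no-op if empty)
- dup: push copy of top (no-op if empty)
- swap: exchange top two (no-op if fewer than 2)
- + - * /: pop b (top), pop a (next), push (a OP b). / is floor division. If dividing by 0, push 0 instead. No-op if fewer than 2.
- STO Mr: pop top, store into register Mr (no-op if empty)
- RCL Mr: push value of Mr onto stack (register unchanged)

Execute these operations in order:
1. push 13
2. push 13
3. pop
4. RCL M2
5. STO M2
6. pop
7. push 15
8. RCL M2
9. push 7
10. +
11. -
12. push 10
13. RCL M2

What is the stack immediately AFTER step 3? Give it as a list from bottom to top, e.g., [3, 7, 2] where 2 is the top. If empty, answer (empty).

After op 1 (push 13): stack=[13] mem=[0,0,0,0]
After op 2 (push 13): stack=[13,13] mem=[0,0,0,0]
After op 3 (pop): stack=[13] mem=[0,0,0,0]

[13]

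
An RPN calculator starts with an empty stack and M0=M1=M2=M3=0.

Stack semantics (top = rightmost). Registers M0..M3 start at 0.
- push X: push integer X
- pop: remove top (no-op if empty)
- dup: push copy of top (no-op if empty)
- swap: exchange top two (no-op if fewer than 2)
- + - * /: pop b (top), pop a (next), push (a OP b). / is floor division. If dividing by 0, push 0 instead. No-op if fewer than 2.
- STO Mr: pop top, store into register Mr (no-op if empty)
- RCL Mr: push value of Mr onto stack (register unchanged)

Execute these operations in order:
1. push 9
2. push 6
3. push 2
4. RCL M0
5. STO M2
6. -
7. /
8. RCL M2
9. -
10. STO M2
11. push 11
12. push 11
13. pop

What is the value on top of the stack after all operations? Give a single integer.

After op 1 (push 9): stack=[9] mem=[0,0,0,0]
After op 2 (push 6): stack=[9,6] mem=[0,0,0,0]
After op 3 (push 2): stack=[9,6,2] mem=[0,0,0,0]
After op 4 (RCL M0): stack=[9,6,2,0] mem=[0,0,0,0]
After op 5 (STO M2): stack=[9,6,2] mem=[0,0,0,0]
After op 6 (-): stack=[9,4] mem=[0,0,0,0]
After op 7 (/): stack=[2] mem=[0,0,0,0]
After op 8 (RCL M2): stack=[2,0] mem=[0,0,0,0]
After op 9 (-): stack=[2] mem=[0,0,0,0]
After op 10 (STO M2): stack=[empty] mem=[0,0,2,0]
After op 11 (push 11): stack=[11] mem=[0,0,2,0]
After op 12 (push 11): stack=[11,11] mem=[0,0,2,0]
After op 13 (pop): stack=[11] mem=[0,0,2,0]

Answer: 11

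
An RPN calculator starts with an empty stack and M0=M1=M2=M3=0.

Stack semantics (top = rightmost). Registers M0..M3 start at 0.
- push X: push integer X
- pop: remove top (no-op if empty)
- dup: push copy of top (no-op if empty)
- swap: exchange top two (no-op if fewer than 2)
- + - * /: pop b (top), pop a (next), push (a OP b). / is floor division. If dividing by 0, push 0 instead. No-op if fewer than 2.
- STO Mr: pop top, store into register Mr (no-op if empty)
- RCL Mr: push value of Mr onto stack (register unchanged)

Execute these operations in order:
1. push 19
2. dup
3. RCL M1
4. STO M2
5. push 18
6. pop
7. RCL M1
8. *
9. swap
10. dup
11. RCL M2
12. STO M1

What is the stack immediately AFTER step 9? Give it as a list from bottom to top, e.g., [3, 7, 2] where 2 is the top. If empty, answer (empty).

After op 1 (push 19): stack=[19] mem=[0,0,0,0]
After op 2 (dup): stack=[19,19] mem=[0,0,0,0]
After op 3 (RCL M1): stack=[19,19,0] mem=[0,0,0,0]
After op 4 (STO M2): stack=[19,19] mem=[0,0,0,0]
After op 5 (push 18): stack=[19,19,18] mem=[0,0,0,0]
After op 6 (pop): stack=[19,19] mem=[0,0,0,0]
After op 7 (RCL M1): stack=[19,19,0] mem=[0,0,0,0]
After op 8 (*): stack=[19,0] mem=[0,0,0,0]
After op 9 (swap): stack=[0,19] mem=[0,0,0,0]

[0, 19]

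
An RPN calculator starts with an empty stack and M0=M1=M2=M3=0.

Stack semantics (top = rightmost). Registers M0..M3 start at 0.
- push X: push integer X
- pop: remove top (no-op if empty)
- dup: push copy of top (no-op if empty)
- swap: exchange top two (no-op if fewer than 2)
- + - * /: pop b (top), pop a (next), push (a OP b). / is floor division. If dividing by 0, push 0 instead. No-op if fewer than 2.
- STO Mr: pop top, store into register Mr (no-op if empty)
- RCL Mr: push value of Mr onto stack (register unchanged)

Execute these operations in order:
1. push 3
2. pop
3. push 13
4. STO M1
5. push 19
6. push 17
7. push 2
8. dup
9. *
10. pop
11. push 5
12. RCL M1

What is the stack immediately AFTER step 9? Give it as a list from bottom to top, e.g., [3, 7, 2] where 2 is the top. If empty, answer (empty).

After op 1 (push 3): stack=[3] mem=[0,0,0,0]
After op 2 (pop): stack=[empty] mem=[0,0,0,0]
After op 3 (push 13): stack=[13] mem=[0,0,0,0]
After op 4 (STO M1): stack=[empty] mem=[0,13,0,0]
After op 5 (push 19): stack=[19] mem=[0,13,0,0]
After op 6 (push 17): stack=[19,17] mem=[0,13,0,0]
After op 7 (push 2): stack=[19,17,2] mem=[0,13,0,0]
After op 8 (dup): stack=[19,17,2,2] mem=[0,13,0,0]
After op 9 (*): stack=[19,17,4] mem=[0,13,0,0]

[19, 17, 4]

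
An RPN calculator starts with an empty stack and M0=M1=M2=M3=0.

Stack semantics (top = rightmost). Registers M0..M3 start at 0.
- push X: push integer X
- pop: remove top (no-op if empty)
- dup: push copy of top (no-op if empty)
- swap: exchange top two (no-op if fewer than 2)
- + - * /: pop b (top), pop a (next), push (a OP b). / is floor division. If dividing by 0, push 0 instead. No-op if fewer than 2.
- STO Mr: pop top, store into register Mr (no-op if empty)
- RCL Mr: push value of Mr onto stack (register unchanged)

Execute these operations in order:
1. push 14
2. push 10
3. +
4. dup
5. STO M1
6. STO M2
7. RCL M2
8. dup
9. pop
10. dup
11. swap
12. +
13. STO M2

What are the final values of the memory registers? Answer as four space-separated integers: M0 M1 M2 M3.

After op 1 (push 14): stack=[14] mem=[0,0,0,0]
After op 2 (push 10): stack=[14,10] mem=[0,0,0,0]
After op 3 (+): stack=[24] mem=[0,0,0,0]
After op 4 (dup): stack=[24,24] mem=[0,0,0,0]
After op 5 (STO M1): stack=[24] mem=[0,24,0,0]
After op 6 (STO M2): stack=[empty] mem=[0,24,24,0]
After op 7 (RCL M2): stack=[24] mem=[0,24,24,0]
After op 8 (dup): stack=[24,24] mem=[0,24,24,0]
After op 9 (pop): stack=[24] mem=[0,24,24,0]
After op 10 (dup): stack=[24,24] mem=[0,24,24,0]
After op 11 (swap): stack=[24,24] mem=[0,24,24,0]
After op 12 (+): stack=[48] mem=[0,24,24,0]
After op 13 (STO M2): stack=[empty] mem=[0,24,48,0]

Answer: 0 24 48 0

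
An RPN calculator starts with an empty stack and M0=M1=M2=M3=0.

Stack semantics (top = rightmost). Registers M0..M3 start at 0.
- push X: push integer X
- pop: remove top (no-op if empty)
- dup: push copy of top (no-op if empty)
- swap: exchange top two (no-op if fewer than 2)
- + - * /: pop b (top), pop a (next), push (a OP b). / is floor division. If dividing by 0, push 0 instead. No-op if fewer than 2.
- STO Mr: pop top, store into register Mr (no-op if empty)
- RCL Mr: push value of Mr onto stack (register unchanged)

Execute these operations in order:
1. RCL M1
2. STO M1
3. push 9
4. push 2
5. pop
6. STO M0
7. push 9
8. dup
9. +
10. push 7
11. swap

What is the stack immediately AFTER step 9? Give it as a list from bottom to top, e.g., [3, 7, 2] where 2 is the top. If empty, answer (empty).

After op 1 (RCL M1): stack=[0] mem=[0,0,0,0]
After op 2 (STO M1): stack=[empty] mem=[0,0,0,0]
After op 3 (push 9): stack=[9] mem=[0,0,0,0]
After op 4 (push 2): stack=[9,2] mem=[0,0,0,0]
After op 5 (pop): stack=[9] mem=[0,0,0,0]
After op 6 (STO M0): stack=[empty] mem=[9,0,0,0]
After op 7 (push 9): stack=[9] mem=[9,0,0,0]
After op 8 (dup): stack=[9,9] mem=[9,0,0,0]
After op 9 (+): stack=[18] mem=[9,0,0,0]

[18]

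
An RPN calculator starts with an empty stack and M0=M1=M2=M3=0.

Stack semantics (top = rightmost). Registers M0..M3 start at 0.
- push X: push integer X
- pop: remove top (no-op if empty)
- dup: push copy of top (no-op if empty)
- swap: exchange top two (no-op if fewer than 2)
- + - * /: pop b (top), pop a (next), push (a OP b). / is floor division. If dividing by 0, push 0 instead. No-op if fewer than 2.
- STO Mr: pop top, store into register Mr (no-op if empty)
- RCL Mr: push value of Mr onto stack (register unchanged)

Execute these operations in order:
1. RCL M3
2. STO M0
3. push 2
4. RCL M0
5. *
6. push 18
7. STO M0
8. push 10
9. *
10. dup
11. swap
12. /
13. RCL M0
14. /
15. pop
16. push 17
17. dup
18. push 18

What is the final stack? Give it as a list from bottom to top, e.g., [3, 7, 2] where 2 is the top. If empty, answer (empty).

Answer: [17, 17, 18]

Derivation:
After op 1 (RCL M3): stack=[0] mem=[0,0,0,0]
After op 2 (STO M0): stack=[empty] mem=[0,0,0,0]
After op 3 (push 2): stack=[2] mem=[0,0,0,0]
After op 4 (RCL M0): stack=[2,0] mem=[0,0,0,0]
After op 5 (*): stack=[0] mem=[0,0,0,0]
After op 6 (push 18): stack=[0,18] mem=[0,0,0,0]
After op 7 (STO M0): stack=[0] mem=[18,0,0,0]
After op 8 (push 10): stack=[0,10] mem=[18,0,0,0]
After op 9 (*): stack=[0] mem=[18,0,0,0]
After op 10 (dup): stack=[0,0] mem=[18,0,0,0]
After op 11 (swap): stack=[0,0] mem=[18,0,0,0]
After op 12 (/): stack=[0] mem=[18,0,0,0]
After op 13 (RCL M0): stack=[0,18] mem=[18,0,0,0]
After op 14 (/): stack=[0] mem=[18,0,0,0]
After op 15 (pop): stack=[empty] mem=[18,0,0,0]
After op 16 (push 17): stack=[17] mem=[18,0,0,0]
After op 17 (dup): stack=[17,17] mem=[18,0,0,0]
After op 18 (push 18): stack=[17,17,18] mem=[18,0,0,0]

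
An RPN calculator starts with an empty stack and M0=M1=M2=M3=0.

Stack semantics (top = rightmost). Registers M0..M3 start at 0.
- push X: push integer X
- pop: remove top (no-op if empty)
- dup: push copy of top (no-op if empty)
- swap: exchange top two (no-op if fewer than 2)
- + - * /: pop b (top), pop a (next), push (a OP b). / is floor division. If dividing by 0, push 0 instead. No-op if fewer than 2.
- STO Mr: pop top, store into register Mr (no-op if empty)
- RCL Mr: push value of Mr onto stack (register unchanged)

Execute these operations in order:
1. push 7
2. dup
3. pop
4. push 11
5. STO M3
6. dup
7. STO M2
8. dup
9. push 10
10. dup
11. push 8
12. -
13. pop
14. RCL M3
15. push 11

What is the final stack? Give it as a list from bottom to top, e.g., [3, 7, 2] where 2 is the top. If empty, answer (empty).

After op 1 (push 7): stack=[7] mem=[0,0,0,0]
After op 2 (dup): stack=[7,7] mem=[0,0,0,0]
After op 3 (pop): stack=[7] mem=[0,0,0,0]
After op 4 (push 11): stack=[7,11] mem=[0,0,0,0]
After op 5 (STO M3): stack=[7] mem=[0,0,0,11]
After op 6 (dup): stack=[7,7] mem=[0,0,0,11]
After op 7 (STO M2): stack=[7] mem=[0,0,7,11]
After op 8 (dup): stack=[7,7] mem=[0,0,7,11]
After op 9 (push 10): stack=[7,7,10] mem=[0,0,7,11]
After op 10 (dup): stack=[7,7,10,10] mem=[0,0,7,11]
After op 11 (push 8): stack=[7,7,10,10,8] mem=[0,0,7,11]
After op 12 (-): stack=[7,7,10,2] mem=[0,0,7,11]
After op 13 (pop): stack=[7,7,10] mem=[0,0,7,11]
After op 14 (RCL M3): stack=[7,7,10,11] mem=[0,0,7,11]
After op 15 (push 11): stack=[7,7,10,11,11] mem=[0,0,7,11]

Answer: [7, 7, 10, 11, 11]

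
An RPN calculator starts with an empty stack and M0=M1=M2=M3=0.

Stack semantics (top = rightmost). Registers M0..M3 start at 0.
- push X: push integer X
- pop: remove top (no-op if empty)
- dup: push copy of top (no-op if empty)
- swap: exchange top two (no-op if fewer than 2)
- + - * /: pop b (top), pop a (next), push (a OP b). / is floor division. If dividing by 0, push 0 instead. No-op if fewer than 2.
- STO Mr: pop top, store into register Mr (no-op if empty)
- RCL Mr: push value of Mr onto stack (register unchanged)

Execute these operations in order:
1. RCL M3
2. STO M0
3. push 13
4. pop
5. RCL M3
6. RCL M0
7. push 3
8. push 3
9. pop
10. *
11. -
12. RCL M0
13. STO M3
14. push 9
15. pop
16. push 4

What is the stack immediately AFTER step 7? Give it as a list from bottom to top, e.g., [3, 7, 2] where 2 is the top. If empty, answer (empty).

After op 1 (RCL M3): stack=[0] mem=[0,0,0,0]
After op 2 (STO M0): stack=[empty] mem=[0,0,0,0]
After op 3 (push 13): stack=[13] mem=[0,0,0,0]
After op 4 (pop): stack=[empty] mem=[0,0,0,0]
After op 5 (RCL M3): stack=[0] mem=[0,0,0,0]
After op 6 (RCL M0): stack=[0,0] mem=[0,0,0,0]
After op 7 (push 3): stack=[0,0,3] mem=[0,0,0,0]

[0, 0, 3]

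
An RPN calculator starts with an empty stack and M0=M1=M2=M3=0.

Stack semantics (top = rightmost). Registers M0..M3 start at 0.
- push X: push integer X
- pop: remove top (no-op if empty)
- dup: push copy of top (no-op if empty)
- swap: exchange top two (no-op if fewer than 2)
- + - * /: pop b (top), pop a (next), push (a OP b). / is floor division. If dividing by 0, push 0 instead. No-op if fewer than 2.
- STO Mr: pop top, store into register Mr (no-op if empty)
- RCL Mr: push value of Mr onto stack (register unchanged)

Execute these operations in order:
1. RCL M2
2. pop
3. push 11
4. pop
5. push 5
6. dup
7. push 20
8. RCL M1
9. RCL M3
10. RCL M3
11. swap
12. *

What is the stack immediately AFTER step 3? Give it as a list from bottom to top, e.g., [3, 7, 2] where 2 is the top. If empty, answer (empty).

After op 1 (RCL M2): stack=[0] mem=[0,0,0,0]
After op 2 (pop): stack=[empty] mem=[0,0,0,0]
After op 3 (push 11): stack=[11] mem=[0,0,0,0]

[11]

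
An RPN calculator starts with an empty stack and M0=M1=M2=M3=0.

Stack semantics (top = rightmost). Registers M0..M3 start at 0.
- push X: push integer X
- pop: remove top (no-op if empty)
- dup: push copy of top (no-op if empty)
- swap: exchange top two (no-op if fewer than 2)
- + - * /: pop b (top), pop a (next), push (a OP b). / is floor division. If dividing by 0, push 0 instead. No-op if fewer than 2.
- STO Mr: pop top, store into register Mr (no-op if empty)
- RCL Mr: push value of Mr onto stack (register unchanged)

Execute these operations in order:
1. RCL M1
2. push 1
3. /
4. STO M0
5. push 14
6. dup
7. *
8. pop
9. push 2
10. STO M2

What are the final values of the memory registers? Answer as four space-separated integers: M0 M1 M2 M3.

After op 1 (RCL M1): stack=[0] mem=[0,0,0,0]
After op 2 (push 1): stack=[0,1] mem=[0,0,0,0]
After op 3 (/): stack=[0] mem=[0,0,0,0]
After op 4 (STO M0): stack=[empty] mem=[0,0,0,0]
After op 5 (push 14): stack=[14] mem=[0,0,0,0]
After op 6 (dup): stack=[14,14] mem=[0,0,0,0]
After op 7 (*): stack=[196] mem=[0,0,0,0]
After op 8 (pop): stack=[empty] mem=[0,0,0,0]
After op 9 (push 2): stack=[2] mem=[0,0,0,0]
After op 10 (STO M2): stack=[empty] mem=[0,0,2,0]

Answer: 0 0 2 0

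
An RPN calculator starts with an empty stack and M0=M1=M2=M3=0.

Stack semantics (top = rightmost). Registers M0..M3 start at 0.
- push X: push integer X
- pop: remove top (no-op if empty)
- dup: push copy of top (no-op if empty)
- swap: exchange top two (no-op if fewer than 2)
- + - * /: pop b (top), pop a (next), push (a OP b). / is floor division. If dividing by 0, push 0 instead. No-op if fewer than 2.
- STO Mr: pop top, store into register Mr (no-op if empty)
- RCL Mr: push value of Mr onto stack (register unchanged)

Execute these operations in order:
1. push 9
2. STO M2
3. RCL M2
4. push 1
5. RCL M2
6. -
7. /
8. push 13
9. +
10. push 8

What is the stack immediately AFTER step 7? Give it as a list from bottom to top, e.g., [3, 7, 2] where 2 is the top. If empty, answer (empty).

After op 1 (push 9): stack=[9] mem=[0,0,0,0]
After op 2 (STO M2): stack=[empty] mem=[0,0,9,0]
After op 3 (RCL M2): stack=[9] mem=[0,0,9,0]
After op 4 (push 1): stack=[9,1] mem=[0,0,9,0]
After op 5 (RCL M2): stack=[9,1,9] mem=[0,0,9,0]
After op 6 (-): stack=[9,-8] mem=[0,0,9,0]
After op 7 (/): stack=[-2] mem=[0,0,9,0]

[-2]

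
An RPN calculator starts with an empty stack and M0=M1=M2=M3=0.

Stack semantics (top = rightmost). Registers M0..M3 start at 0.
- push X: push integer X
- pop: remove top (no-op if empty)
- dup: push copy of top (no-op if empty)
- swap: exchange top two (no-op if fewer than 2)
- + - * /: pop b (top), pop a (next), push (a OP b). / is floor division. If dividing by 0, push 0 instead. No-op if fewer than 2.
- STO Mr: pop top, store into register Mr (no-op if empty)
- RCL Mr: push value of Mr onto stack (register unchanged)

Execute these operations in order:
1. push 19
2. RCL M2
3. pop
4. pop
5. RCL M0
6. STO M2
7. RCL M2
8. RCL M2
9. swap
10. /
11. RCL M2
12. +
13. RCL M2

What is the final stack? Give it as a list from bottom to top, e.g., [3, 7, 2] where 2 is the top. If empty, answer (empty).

After op 1 (push 19): stack=[19] mem=[0,0,0,0]
After op 2 (RCL M2): stack=[19,0] mem=[0,0,0,0]
After op 3 (pop): stack=[19] mem=[0,0,0,0]
After op 4 (pop): stack=[empty] mem=[0,0,0,0]
After op 5 (RCL M0): stack=[0] mem=[0,0,0,0]
After op 6 (STO M2): stack=[empty] mem=[0,0,0,0]
After op 7 (RCL M2): stack=[0] mem=[0,0,0,0]
After op 8 (RCL M2): stack=[0,0] mem=[0,0,0,0]
After op 9 (swap): stack=[0,0] mem=[0,0,0,0]
After op 10 (/): stack=[0] mem=[0,0,0,0]
After op 11 (RCL M2): stack=[0,0] mem=[0,0,0,0]
After op 12 (+): stack=[0] mem=[0,0,0,0]
After op 13 (RCL M2): stack=[0,0] mem=[0,0,0,0]

Answer: [0, 0]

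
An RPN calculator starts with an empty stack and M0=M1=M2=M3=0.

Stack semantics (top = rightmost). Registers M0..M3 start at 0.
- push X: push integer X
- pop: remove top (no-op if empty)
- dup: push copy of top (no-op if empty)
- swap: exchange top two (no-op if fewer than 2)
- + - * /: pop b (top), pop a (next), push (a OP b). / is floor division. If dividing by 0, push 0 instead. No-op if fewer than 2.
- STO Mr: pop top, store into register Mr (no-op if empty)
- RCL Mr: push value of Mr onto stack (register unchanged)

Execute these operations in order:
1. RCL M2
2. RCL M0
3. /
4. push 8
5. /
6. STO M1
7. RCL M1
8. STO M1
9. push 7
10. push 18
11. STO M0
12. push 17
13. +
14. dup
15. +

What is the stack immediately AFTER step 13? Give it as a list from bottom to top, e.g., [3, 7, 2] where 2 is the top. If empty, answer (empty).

After op 1 (RCL M2): stack=[0] mem=[0,0,0,0]
After op 2 (RCL M0): stack=[0,0] mem=[0,0,0,0]
After op 3 (/): stack=[0] mem=[0,0,0,0]
After op 4 (push 8): stack=[0,8] mem=[0,0,0,0]
After op 5 (/): stack=[0] mem=[0,0,0,0]
After op 6 (STO M1): stack=[empty] mem=[0,0,0,0]
After op 7 (RCL M1): stack=[0] mem=[0,0,0,0]
After op 8 (STO M1): stack=[empty] mem=[0,0,0,0]
After op 9 (push 7): stack=[7] mem=[0,0,0,0]
After op 10 (push 18): stack=[7,18] mem=[0,0,0,0]
After op 11 (STO M0): stack=[7] mem=[18,0,0,0]
After op 12 (push 17): stack=[7,17] mem=[18,0,0,0]
After op 13 (+): stack=[24] mem=[18,0,0,0]

[24]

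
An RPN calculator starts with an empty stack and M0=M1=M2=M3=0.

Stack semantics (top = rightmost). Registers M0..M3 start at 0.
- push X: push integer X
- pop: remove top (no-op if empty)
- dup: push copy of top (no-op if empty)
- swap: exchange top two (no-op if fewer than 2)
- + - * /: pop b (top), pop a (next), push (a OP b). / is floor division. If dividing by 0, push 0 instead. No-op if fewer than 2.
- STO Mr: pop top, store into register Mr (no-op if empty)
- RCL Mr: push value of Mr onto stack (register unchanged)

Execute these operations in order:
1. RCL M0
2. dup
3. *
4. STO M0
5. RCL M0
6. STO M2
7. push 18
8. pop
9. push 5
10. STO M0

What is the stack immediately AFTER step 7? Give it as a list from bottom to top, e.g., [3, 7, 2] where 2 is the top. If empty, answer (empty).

After op 1 (RCL M0): stack=[0] mem=[0,0,0,0]
After op 2 (dup): stack=[0,0] mem=[0,0,0,0]
After op 3 (*): stack=[0] mem=[0,0,0,0]
After op 4 (STO M0): stack=[empty] mem=[0,0,0,0]
After op 5 (RCL M0): stack=[0] mem=[0,0,0,0]
After op 6 (STO M2): stack=[empty] mem=[0,0,0,0]
After op 7 (push 18): stack=[18] mem=[0,0,0,0]

[18]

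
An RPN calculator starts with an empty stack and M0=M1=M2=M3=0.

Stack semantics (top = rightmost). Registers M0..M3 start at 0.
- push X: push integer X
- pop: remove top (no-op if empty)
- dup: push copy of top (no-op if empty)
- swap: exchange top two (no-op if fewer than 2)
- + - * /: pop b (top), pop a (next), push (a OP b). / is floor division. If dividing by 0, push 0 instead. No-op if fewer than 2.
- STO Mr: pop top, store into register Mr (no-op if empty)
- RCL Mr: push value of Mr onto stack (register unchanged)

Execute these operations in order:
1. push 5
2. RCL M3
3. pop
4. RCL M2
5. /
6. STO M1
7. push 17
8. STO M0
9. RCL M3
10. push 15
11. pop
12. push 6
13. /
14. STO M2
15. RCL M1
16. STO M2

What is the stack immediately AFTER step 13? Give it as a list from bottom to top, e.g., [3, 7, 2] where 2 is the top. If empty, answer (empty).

After op 1 (push 5): stack=[5] mem=[0,0,0,0]
After op 2 (RCL M3): stack=[5,0] mem=[0,0,0,0]
After op 3 (pop): stack=[5] mem=[0,0,0,0]
After op 4 (RCL M2): stack=[5,0] mem=[0,0,0,0]
After op 5 (/): stack=[0] mem=[0,0,0,0]
After op 6 (STO M1): stack=[empty] mem=[0,0,0,0]
After op 7 (push 17): stack=[17] mem=[0,0,0,0]
After op 8 (STO M0): stack=[empty] mem=[17,0,0,0]
After op 9 (RCL M3): stack=[0] mem=[17,0,0,0]
After op 10 (push 15): stack=[0,15] mem=[17,0,0,0]
After op 11 (pop): stack=[0] mem=[17,0,0,0]
After op 12 (push 6): stack=[0,6] mem=[17,0,0,0]
After op 13 (/): stack=[0] mem=[17,0,0,0]

[0]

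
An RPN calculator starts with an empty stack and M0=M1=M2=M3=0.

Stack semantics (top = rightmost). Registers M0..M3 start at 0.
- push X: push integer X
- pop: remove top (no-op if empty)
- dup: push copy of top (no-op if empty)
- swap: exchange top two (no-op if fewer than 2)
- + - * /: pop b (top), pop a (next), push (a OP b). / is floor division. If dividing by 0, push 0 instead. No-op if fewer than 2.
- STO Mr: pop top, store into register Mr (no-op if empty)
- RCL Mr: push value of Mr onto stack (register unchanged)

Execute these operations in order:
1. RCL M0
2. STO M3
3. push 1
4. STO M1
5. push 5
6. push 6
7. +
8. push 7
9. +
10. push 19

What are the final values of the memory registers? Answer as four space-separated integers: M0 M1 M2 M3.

Answer: 0 1 0 0

Derivation:
After op 1 (RCL M0): stack=[0] mem=[0,0,0,0]
After op 2 (STO M3): stack=[empty] mem=[0,0,0,0]
After op 3 (push 1): stack=[1] mem=[0,0,0,0]
After op 4 (STO M1): stack=[empty] mem=[0,1,0,0]
After op 5 (push 5): stack=[5] mem=[0,1,0,0]
After op 6 (push 6): stack=[5,6] mem=[0,1,0,0]
After op 7 (+): stack=[11] mem=[0,1,0,0]
After op 8 (push 7): stack=[11,7] mem=[0,1,0,0]
After op 9 (+): stack=[18] mem=[0,1,0,0]
After op 10 (push 19): stack=[18,19] mem=[0,1,0,0]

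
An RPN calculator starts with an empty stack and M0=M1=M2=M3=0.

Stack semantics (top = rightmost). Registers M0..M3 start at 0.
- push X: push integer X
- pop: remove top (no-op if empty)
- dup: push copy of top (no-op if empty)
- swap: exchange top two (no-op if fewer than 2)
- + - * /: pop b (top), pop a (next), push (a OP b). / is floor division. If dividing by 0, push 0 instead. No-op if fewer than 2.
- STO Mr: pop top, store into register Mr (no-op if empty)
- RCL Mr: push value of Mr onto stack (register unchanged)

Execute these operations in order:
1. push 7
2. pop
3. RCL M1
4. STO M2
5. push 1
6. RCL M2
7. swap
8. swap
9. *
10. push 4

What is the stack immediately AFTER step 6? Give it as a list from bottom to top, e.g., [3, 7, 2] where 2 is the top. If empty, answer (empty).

After op 1 (push 7): stack=[7] mem=[0,0,0,0]
After op 2 (pop): stack=[empty] mem=[0,0,0,0]
After op 3 (RCL M1): stack=[0] mem=[0,0,0,0]
After op 4 (STO M2): stack=[empty] mem=[0,0,0,0]
After op 5 (push 1): stack=[1] mem=[0,0,0,0]
After op 6 (RCL M2): stack=[1,0] mem=[0,0,0,0]

[1, 0]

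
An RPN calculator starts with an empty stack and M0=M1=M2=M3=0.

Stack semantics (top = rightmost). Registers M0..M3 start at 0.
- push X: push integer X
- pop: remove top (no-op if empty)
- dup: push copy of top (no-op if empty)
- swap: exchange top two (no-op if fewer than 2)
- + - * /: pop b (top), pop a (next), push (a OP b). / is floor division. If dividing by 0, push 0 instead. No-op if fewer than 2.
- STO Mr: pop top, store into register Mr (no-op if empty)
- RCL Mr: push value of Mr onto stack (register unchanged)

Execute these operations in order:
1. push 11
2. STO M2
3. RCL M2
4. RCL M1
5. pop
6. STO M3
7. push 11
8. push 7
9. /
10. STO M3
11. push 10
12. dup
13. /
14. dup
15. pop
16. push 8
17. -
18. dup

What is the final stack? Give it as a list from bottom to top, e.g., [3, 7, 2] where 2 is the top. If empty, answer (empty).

After op 1 (push 11): stack=[11] mem=[0,0,0,0]
After op 2 (STO M2): stack=[empty] mem=[0,0,11,0]
After op 3 (RCL M2): stack=[11] mem=[0,0,11,0]
After op 4 (RCL M1): stack=[11,0] mem=[0,0,11,0]
After op 5 (pop): stack=[11] mem=[0,0,11,0]
After op 6 (STO M3): stack=[empty] mem=[0,0,11,11]
After op 7 (push 11): stack=[11] mem=[0,0,11,11]
After op 8 (push 7): stack=[11,7] mem=[0,0,11,11]
After op 9 (/): stack=[1] mem=[0,0,11,11]
After op 10 (STO M3): stack=[empty] mem=[0,0,11,1]
After op 11 (push 10): stack=[10] mem=[0,0,11,1]
After op 12 (dup): stack=[10,10] mem=[0,0,11,1]
After op 13 (/): stack=[1] mem=[0,0,11,1]
After op 14 (dup): stack=[1,1] mem=[0,0,11,1]
After op 15 (pop): stack=[1] mem=[0,0,11,1]
After op 16 (push 8): stack=[1,8] mem=[0,0,11,1]
After op 17 (-): stack=[-7] mem=[0,0,11,1]
After op 18 (dup): stack=[-7,-7] mem=[0,0,11,1]

Answer: [-7, -7]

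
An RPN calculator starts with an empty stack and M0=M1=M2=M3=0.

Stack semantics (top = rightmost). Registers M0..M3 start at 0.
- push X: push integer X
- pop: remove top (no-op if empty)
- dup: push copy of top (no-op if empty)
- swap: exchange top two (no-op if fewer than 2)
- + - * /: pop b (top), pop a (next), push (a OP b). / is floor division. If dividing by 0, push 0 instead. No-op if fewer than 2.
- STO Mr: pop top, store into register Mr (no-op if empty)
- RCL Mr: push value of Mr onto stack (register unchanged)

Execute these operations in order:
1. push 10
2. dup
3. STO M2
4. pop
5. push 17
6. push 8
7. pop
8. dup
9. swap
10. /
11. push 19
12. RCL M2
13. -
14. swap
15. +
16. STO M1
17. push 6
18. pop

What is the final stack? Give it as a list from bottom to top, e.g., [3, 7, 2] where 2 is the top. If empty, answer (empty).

Answer: (empty)

Derivation:
After op 1 (push 10): stack=[10] mem=[0,0,0,0]
After op 2 (dup): stack=[10,10] mem=[0,0,0,0]
After op 3 (STO M2): stack=[10] mem=[0,0,10,0]
After op 4 (pop): stack=[empty] mem=[0,0,10,0]
After op 5 (push 17): stack=[17] mem=[0,0,10,0]
After op 6 (push 8): stack=[17,8] mem=[0,0,10,0]
After op 7 (pop): stack=[17] mem=[0,0,10,0]
After op 8 (dup): stack=[17,17] mem=[0,0,10,0]
After op 9 (swap): stack=[17,17] mem=[0,0,10,0]
After op 10 (/): stack=[1] mem=[0,0,10,0]
After op 11 (push 19): stack=[1,19] mem=[0,0,10,0]
After op 12 (RCL M2): stack=[1,19,10] mem=[0,0,10,0]
After op 13 (-): stack=[1,9] mem=[0,0,10,0]
After op 14 (swap): stack=[9,1] mem=[0,0,10,0]
After op 15 (+): stack=[10] mem=[0,0,10,0]
After op 16 (STO M1): stack=[empty] mem=[0,10,10,0]
After op 17 (push 6): stack=[6] mem=[0,10,10,0]
After op 18 (pop): stack=[empty] mem=[0,10,10,0]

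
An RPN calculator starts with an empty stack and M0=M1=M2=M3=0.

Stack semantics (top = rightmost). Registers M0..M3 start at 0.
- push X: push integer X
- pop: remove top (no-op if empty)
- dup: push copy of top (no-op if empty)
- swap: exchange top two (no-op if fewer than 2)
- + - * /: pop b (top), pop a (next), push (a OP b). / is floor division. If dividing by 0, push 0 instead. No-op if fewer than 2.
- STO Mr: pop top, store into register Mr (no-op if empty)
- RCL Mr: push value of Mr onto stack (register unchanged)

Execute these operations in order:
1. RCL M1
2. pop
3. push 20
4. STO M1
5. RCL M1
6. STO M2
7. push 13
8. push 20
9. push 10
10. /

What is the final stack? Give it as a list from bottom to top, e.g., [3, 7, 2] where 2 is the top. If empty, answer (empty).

Answer: [13, 2]

Derivation:
After op 1 (RCL M1): stack=[0] mem=[0,0,0,0]
After op 2 (pop): stack=[empty] mem=[0,0,0,0]
After op 3 (push 20): stack=[20] mem=[0,0,0,0]
After op 4 (STO M1): stack=[empty] mem=[0,20,0,0]
After op 5 (RCL M1): stack=[20] mem=[0,20,0,0]
After op 6 (STO M2): stack=[empty] mem=[0,20,20,0]
After op 7 (push 13): stack=[13] mem=[0,20,20,0]
After op 8 (push 20): stack=[13,20] mem=[0,20,20,0]
After op 9 (push 10): stack=[13,20,10] mem=[0,20,20,0]
After op 10 (/): stack=[13,2] mem=[0,20,20,0]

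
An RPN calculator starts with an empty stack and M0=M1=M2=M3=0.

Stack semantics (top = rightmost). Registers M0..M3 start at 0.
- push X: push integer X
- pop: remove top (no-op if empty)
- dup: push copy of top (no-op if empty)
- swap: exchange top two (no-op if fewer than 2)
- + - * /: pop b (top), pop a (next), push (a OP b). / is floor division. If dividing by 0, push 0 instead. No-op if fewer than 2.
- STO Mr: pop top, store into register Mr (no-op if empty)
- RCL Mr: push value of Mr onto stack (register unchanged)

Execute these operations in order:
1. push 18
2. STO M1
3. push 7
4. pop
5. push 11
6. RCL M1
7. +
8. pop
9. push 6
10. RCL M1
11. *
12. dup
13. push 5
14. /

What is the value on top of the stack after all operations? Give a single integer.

Answer: 21

Derivation:
After op 1 (push 18): stack=[18] mem=[0,0,0,0]
After op 2 (STO M1): stack=[empty] mem=[0,18,0,0]
After op 3 (push 7): stack=[7] mem=[0,18,0,0]
After op 4 (pop): stack=[empty] mem=[0,18,0,0]
After op 5 (push 11): stack=[11] mem=[0,18,0,0]
After op 6 (RCL M1): stack=[11,18] mem=[0,18,0,0]
After op 7 (+): stack=[29] mem=[0,18,0,0]
After op 8 (pop): stack=[empty] mem=[0,18,0,0]
After op 9 (push 6): stack=[6] mem=[0,18,0,0]
After op 10 (RCL M1): stack=[6,18] mem=[0,18,0,0]
After op 11 (*): stack=[108] mem=[0,18,0,0]
After op 12 (dup): stack=[108,108] mem=[0,18,0,0]
After op 13 (push 5): stack=[108,108,5] mem=[0,18,0,0]
After op 14 (/): stack=[108,21] mem=[0,18,0,0]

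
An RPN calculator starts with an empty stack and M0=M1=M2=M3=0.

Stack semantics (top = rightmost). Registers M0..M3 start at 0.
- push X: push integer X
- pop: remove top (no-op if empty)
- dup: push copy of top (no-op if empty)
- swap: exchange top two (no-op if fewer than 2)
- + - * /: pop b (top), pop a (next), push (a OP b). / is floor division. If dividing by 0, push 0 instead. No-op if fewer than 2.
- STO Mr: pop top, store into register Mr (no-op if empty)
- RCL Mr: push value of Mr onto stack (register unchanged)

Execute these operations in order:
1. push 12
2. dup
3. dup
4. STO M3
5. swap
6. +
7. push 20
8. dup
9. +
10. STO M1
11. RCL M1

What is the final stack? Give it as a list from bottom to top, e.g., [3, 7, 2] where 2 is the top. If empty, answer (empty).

Answer: [24, 40]

Derivation:
After op 1 (push 12): stack=[12] mem=[0,0,0,0]
After op 2 (dup): stack=[12,12] mem=[0,0,0,0]
After op 3 (dup): stack=[12,12,12] mem=[0,0,0,0]
After op 4 (STO M3): stack=[12,12] mem=[0,0,0,12]
After op 5 (swap): stack=[12,12] mem=[0,0,0,12]
After op 6 (+): stack=[24] mem=[0,0,0,12]
After op 7 (push 20): stack=[24,20] mem=[0,0,0,12]
After op 8 (dup): stack=[24,20,20] mem=[0,0,0,12]
After op 9 (+): stack=[24,40] mem=[0,0,0,12]
After op 10 (STO M1): stack=[24] mem=[0,40,0,12]
After op 11 (RCL M1): stack=[24,40] mem=[0,40,0,12]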